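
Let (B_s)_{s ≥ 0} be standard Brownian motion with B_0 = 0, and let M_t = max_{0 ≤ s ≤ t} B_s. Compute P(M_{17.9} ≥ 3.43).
P(M_{17.9} ≥ 3.43) = 2·P(B_{17.9} ≥ 3.43) = 2(1 − Φ(3.43/√17.9)) ≈ 0.4175

By the reflection principle for Brownian motion, P(M_t ≥ a) = 2 · P(B_t ≥ a) for a ≥ 0. Since B_t ~ N(0, t), P(B_t ≥ 3.43) = 1 − Φ(3.43/√t) = 1 − Φ(3.43/√17.9) = 1 − Φ(0.8107). So
  P(M_{17.9} ≥ 3.43) = 2(1 − Φ(0.8107)) ≈ 0.4175.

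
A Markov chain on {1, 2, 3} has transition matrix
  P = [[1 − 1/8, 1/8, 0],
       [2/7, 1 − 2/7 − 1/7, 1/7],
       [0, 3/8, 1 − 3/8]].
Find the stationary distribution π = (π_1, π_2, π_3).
π = (48/77, 3/11, 8/77)

This is a birth-death chain on three states, which satisfies detailed balance: π_1 · P_{12} = π_2 · P_{21} and π_2 · P_{23} = π_3 · P_{32}.
From π_1 · 1/8 = π_2 · 2/7: π_2/π_1 = (1/8)/(2/7) = 7/16.
From π_2 · 1/7 = π_3 · 3/8: π_3/π_2 = (1/7)/(3/8) = 8/21.
Take π_1 proportional to 1; then unnormalized π = (1, 7/16, 1/6). Normalize by dividing by the sum 77/48:
  π = (48/77, 3/11, 8/77).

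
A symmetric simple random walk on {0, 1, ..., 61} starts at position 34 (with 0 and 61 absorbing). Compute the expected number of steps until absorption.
E[τ | X_0 = 34] = 918

Let v_k = E[τ | X_0 = k]. Boundary: v_0 = v_61 = 0. Recurrence: v_k = 1 + (v_{k-1} + v_{k+1})/2 for 1 ≤ k ≤ 60. The particular solution to v_k − (v_{k-1} + v_{k+1})/2 = 1 is v_k = −k^2. Adding homogeneous solution A + B k and matching boundaries gives v_k = k (61 − k). Substituting k = 34: v_34 = 34 · 27 = 918.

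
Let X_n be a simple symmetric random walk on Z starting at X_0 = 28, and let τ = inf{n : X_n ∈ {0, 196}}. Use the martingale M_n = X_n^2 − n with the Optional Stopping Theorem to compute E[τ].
E[τ] = 4704

M_n = X_n^2 − n is a martingale (since E[X_{n+1}^2 | F_n] = X_n^2 + 1). By OST (τ has finite mean in a bounded region), E[M_τ] = E[M_0] = X_0^2 − 0 = 28^2 = 784. Also E[M_τ] = E[X_τ^2] − E[τ]. The walk exits at 0 or 196, with P(hit 196 first) = 28/196, so E[X_τ^2] = 196^2 · 28/196 + 0 = 5488. Thus E[τ] = E[X_τ^2] − E[M_τ] = 5488 − 784 = 4704 = 28(196 − 28) = 4704.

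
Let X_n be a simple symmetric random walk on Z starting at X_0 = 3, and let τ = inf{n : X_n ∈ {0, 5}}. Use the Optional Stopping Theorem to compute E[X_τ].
E[X_τ] = 3

X_n is a martingale and τ is a bounded-mean stopping time (indeed τ is finite a.s. with bounded expectation since the walk is in a bounded region). By the OST, E[X_τ] = E[X_0] = 3. Equivalently: E[X_τ] = 5 · P(hit 5 first) + 0 · P(hit 0 first) = 5 · (3/5) = 3.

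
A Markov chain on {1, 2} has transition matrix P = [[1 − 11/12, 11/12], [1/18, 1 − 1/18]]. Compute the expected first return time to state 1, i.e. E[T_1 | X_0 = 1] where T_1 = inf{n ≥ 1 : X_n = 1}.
E[T_1 | X_0 = 1] = 1/π_1 = 35/2

For an irreducible recurrent Markov chain with stationary distribution π, E[T_i | X_0 = i] = 1/π_i (Kac's formula). Here π_1 = (1/18)/(11/12 + 1/18) = (1/18)/(35/36) = 2/35, so E[T_1 | X_0 = 1] = 1/π_1 = (11/12 + 1/18)/(1/18) = (35/36)/(1/18) = 35/2.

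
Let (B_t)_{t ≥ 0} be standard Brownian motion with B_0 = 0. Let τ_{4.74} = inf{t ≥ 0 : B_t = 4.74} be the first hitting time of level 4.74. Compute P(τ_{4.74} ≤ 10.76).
P(τ_{4.74} ≤ 10.76) = 2(1 − Φ(4.74/√10.76)) = 2(1 − Φ(1.4450)) ≈ 0.1485

By the reflection principle for standard BM, P(τ_b ≤ t) = 2 · P(B_t ≥ b). Since B_t ~ N(0, t), P(B_t ≥ 4.74) = 1 − Φ(4.74/√t) = 1 − Φ(4.74/√10.76) = 1 − Φ(1.4450) ≈ 0.07423. Doubling: P(τ_{4.74} ≤ 10.76) ≈ 2 · 0.07423 = 0.14846 ≈ 0.1485.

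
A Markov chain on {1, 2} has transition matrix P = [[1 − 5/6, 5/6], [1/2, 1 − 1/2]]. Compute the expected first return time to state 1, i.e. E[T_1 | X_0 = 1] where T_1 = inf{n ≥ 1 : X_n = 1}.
E[T_1 | X_0 = 1] = 1/π_1 = 8/3

For an irreducible recurrent Markov chain with stationary distribution π, E[T_i | X_0 = i] = 1/π_i (Kac's formula). Here π_1 = (1/2)/(5/6 + 1/2) = (1/2)/(4/3) = 3/8, so E[T_1 | X_0 = 1] = 1/π_1 = (5/6 + 1/2)/(1/2) = (4/3)/(1/2) = 8/3.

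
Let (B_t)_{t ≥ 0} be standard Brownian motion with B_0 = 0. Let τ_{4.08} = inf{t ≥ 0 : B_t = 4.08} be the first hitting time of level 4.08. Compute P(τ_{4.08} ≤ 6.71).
P(τ_{4.08} ≤ 6.71) = 2(1 − Φ(4.08/√6.71)) = 2(1 − Φ(1.5751)) ≈ 0.1152

By the reflection principle for standard BM, P(τ_b ≤ t) = 2 · P(B_t ≥ b). Since B_t ~ N(0, t), P(B_t ≥ 4.08) = 1 − Φ(4.08/√t) = 1 − Φ(4.08/√6.71) = 1 − Φ(1.5751) ≈ 0.05762. Doubling: P(τ_{4.08} ≤ 6.71) ≈ 2 · 0.05762 = 0.11524 ≈ 0.1152.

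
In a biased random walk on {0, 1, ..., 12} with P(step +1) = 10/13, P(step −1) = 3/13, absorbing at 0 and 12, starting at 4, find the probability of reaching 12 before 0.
P(hit 12 before 0) = (1 − (3/10)^4) / (1 − (3/10)^12) = 100000000/100816561

Let u_k denote P(reach 12 before 0 | start at k). Boundary: u_0 = 0, u_12 = 1. Recurrence: u_k = 10/13·u_{k+1} + 3/13·u_{k-1} for 1 ≤ k ≤ 11. Try u_k = A + B·r^k with r = q/p = (3/13)/(10/13) = 3/10. Substitution satisfies the recurrence; boundary conditions give:
  u_k = (1 − r^k) / (1 − r^N) = (1 − (3/10)^4) / (1 − (3/10)^12) = 100000000/100816561.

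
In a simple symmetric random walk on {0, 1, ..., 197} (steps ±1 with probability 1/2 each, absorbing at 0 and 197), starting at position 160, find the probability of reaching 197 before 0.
P(hit 197 before 0) = 160/197

Let u_k = P(hit 197 before 0 | start at k). Then u_0 = 0, u_197 = 1, and u_k = u_{k-1}/2 + u_{k+1}/2 for 1 ≤ k ≤ 196. This harmonic recurrence is solved by u_k = k/197, giving u_160 = 160/197.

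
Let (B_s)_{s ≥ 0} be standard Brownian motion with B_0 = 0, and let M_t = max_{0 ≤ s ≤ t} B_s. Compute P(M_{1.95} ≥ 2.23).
P(M_{1.95} ≥ 2.23) = 2·P(B_{1.95} ≥ 2.23) = 2(1 − Φ(2.23/√1.95)) ≈ 0.1103

By the reflection principle for Brownian motion, P(M_t ≥ a) = 2 · P(B_t ≥ a) for a ≥ 0. Since B_t ~ N(0, t), P(B_t ≥ 2.23) = 1 − Φ(2.23/√t) = 1 − Φ(2.23/√1.95) = 1 − Φ(1.5969). So
  P(M_{1.95} ≥ 2.23) = 2(1 − Φ(1.5969)) ≈ 0.1103.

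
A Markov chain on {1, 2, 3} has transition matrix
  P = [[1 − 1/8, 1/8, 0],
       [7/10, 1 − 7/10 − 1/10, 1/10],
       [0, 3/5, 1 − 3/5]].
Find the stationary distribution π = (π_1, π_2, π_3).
π = (24/29, 30/203, 5/203)

This is a birth-death chain on three states, which satisfies detailed balance: π_1 · P_{12} = π_2 · P_{21} and π_2 · P_{23} = π_3 · P_{32}.
From π_1 · 1/8 = π_2 · 7/10: π_2/π_1 = (1/8)/(7/10) = 5/28.
From π_2 · 1/10 = π_3 · 3/5: π_3/π_2 = (1/10)/(3/5) = 1/6.
Take π_1 proportional to 1; then unnormalized π = (1, 5/28, 5/168). Normalize by dividing by the sum 29/24:
  π = (24/29, 30/203, 5/203).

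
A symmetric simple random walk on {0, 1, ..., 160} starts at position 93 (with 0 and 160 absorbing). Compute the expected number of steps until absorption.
E[τ | X_0 = 93] = 6231

Let v_k = E[τ | X_0 = k]. Boundary: v_0 = v_160 = 0. Recurrence: v_k = 1 + (v_{k-1} + v_{k+1})/2 for 1 ≤ k ≤ 159. The particular solution to v_k − (v_{k-1} + v_{k+1})/2 = 1 is v_k = −k^2. Adding homogeneous solution A + B k and matching boundaries gives v_k = k (160 − k). Substituting k = 93: v_93 = 93 · 67 = 6231.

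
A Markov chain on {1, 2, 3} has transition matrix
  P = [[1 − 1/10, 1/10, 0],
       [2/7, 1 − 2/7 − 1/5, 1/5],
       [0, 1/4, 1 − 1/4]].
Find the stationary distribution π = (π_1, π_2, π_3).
π = (100/163, 35/163, 28/163)

This is a birth-death chain on three states, which satisfies detailed balance: π_1 · P_{12} = π_2 · P_{21} and π_2 · P_{23} = π_3 · P_{32}.
From π_1 · 1/10 = π_2 · 2/7: π_2/π_1 = (1/10)/(2/7) = 7/20.
From π_2 · 1/5 = π_3 · 1/4: π_3/π_2 = (1/5)/(1/4) = 4/5.
Take π_1 proportional to 1; then unnormalized π = (1, 7/20, 7/25). Normalize by dividing by the sum 163/100:
  π = (100/163, 35/163, 28/163).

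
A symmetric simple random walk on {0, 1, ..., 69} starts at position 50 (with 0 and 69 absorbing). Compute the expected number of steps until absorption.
E[τ | X_0 = 50] = 950

Let v_k = E[τ | X_0 = k]. Boundary: v_0 = v_69 = 0. Recurrence: v_k = 1 + (v_{k-1} + v_{k+1})/2 for 1 ≤ k ≤ 68. The particular solution to v_k − (v_{k-1} + v_{k+1})/2 = 1 is v_k = −k^2. Adding homogeneous solution A + B k and matching boundaries gives v_k = k (69 − k). Substituting k = 50: v_50 = 50 · 19 = 950.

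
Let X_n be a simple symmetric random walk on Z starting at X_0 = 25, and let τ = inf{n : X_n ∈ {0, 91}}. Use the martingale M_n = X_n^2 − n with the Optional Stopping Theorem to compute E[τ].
E[τ] = 1650

M_n = X_n^2 − n is a martingale (since E[X_{n+1}^2 | F_n] = X_n^2 + 1). By OST (τ has finite mean in a bounded region), E[M_τ] = E[M_0] = X_0^2 − 0 = 25^2 = 625. Also E[M_τ] = E[X_τ^2] − E[τ]. The walk exits at 0 or 91, with P(hit 91 first) = 25/91, so E[X_τ^2] = 91^2 · 25/91 + 0 = 2275. Thus E[τ] = E[X_τ^2] − E[M_τ] = 2275 − 625 = 1650 = 25(91 − 25) = 1650.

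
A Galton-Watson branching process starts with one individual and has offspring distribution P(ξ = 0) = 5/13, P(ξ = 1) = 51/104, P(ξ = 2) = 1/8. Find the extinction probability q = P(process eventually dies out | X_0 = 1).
q = 1

Mean offspring μ = 0·5/13 + 1·51/104 + 2·1/8 = 77/104 ≤ 1. For μ ≤ 1 with offspring not concentrated at 1, the Galton-Watson process goes extinct almost surely, so q = 1.
(Algebraic check: The pgf is f(s) = 5/13 + 51/104·s + 1/8·s². The extinction probability q is the smallest fixed point of f in [0, 1]. Setting s = f(s):
  1/8·s² + (51/104 − 1)·s + 5/13 = 0
  1/8·s² − (5/13 + 1/8)·s + 5/13 = 0
which factors as (s − 1)·(1/8·s − 5/13) = 0, giving roots s = 1 and s = (5/13)/(1/8) = 40/13. Since 40/13 ≥ 1, the smallest root in [0, 1] is s = 1.)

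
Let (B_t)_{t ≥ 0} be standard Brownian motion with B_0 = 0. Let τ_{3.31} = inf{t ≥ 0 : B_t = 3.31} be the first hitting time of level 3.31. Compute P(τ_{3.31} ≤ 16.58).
P(τ_{3.31} ≤ 16.58) = 2(1 − Φ(3.31/√16.58)) = 2(1 − Φ(0.8129)) ≈ 0.4163

By the reflection principle for standard BM, P(τ_b ≤ t) = 2 · P(B_t ≥ b). Since B_t ~ N(0, t), P(B_t ≥ 3.31) = 1 − Φ(3.31/√t) = 1 − Φ(3.31/√16.58) = 1 − Φ(0.8129) ≈ 0.20814. Doubling: P(τ_{3.31} ≤ 16.58) ≈ 2 · 0.20814 = 0.41628 ≈ 0.4163.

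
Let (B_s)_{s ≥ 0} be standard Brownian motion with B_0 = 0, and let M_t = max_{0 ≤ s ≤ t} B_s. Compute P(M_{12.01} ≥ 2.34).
P(M_{12.01} ≥ 2.34) = 2·P(B_{12.01} ≥ 2.34) = 2(1 − Φ(2.34/√12.01)) ≈ 0.4995

By the reflection principle for Brownian motion, P(M_t ≥ a) = 2 · P(B_t ≥ a) for a ≥ 0. Since B_t ~ N(0, t), P(B_t ≥ 2.34) = 1 − Φ(2.34/√t) = 1 − Φ(2.34/√12.01) = 1 − Φ(0.6752). So
  P(M_{12.01} ≥ 2.34) = 2(1 − Φ(0.6752)) ≈ 0.4995.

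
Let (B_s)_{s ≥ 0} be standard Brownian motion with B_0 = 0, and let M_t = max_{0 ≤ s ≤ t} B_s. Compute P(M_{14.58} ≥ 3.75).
P(M_{14.58} ≥ 3.75) = 2·P(B_{14.58} ≥ 3.75) = 2(1 − Φ(3.75/√14.58)) ≈ 0.3261

By the reflection principle for Brownian motion, P(M_t ≥ a) = 2 · P(B_t ≥ a) for a ≥ 0. Since B_t ~ N(0, t), P(B_t ≥ 3.75) = 1 − Φ(3.75/√t) = 1 − Φ(3.75/√14.58) = 1 − Φ(0.9821). So
  P(M_{14.58} ≥ 3.75) = 2(1 − Φ(0.9821)) ≈ 0.3261.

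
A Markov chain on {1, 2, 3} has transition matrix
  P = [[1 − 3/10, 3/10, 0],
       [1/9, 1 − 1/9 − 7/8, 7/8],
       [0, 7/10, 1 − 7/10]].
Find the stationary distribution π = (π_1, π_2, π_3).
π = (40/283, 108/283, 135/283)

This is a birth-death chain on three states, which satisfies detailed balance: π_1 · P_{12} = π_2 · P_{21} and π_2 · P_{23} = π_3 · P_{32}.
From π_1 · 3/10 = π_2 · 1/9: π_2/π_1 = (3/10)/(1/9) = 27/10.
From π_2 · 7/8 = π_3 · 7/10: π_3/π_2 = (7/8)/(7/10) = 5/4.
Take π_1 proportional to 1; then unnormalized π = (1, 27/10, 27/8). Normalize by dividing by the sum 283/40:
  π = (40/283, 108/283, 135/283).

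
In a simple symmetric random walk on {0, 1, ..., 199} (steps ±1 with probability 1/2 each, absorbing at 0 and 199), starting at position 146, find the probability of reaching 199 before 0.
P(hit 199 before 0) = 146/199

Let u_k = P(hit 199 before 0 | start at k). Then u_0 = 0, u_199 = 1, and u_k = u_{k-1}/2 + u_{k+1}/2 for 1 ≤ k ≤ 198. This harmonic recurrence is solved by u_k = k/199, giving u_146 = 146/199.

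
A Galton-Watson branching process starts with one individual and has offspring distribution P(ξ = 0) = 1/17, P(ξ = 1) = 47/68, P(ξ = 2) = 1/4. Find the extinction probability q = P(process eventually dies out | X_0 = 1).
q = 4/17

The pgf is f(s) = 1/17 + 47/68·s + 1/4·s². The extinction probability q is the smallest fixed point of f in [0, 1]. Setting s = f(s):
  1/4·s² + (47/68 − 1)·s + 1/17 = 0
  1/4·s² − (1/17 + 1/4)·s + 1/17 = 0
which factors as (s − 1)·(1/4·s − 1/17) = 0, giving roots s = 1 and s = (1/17)/(1/4) = 4/17.
Mean offspring μ = 47/68 + 2·1/4 = 81/68 > 1 (supercritical), so q < 1. The extinction probability is the smaller root: q = (1/17)/(1/4) = 4/17.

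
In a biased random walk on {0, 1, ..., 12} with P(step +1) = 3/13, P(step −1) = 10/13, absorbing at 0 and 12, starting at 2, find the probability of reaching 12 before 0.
P(hit 12 before 0) = (1 − (10/3)^2) / (1 − (10/3)^12) = 59049/10989005149

Let u_k denote P(reach 12 before 0 | start at k). Boundary: u_0 = 0, u_12 = 1. Recurrence: u_k = 3/13·u_{k+1} + 10/13·u_{k-1} for 1 ≤ k ≤ 11. Try u_k = A + B·r^k with r = q/p = (10/13)/(3/13) = 10/3. Substitution satisfies the recurrence; boundary conditions give:
  u_k = (1 − r^k) / (1 − r^N) = (1 − (10/3)^2) / (1 − (10/3)^12) = 59049/10989005149.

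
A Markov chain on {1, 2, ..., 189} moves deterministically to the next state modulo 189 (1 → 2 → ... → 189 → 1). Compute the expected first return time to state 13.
E[T_13 | X_0 = 13] = 189

The chain cycles deterministically, so starting at state 13 it returns in exactly 189 steps. Equivalently, the stationary distribution is uniform π_j = 1/189 for every state j, so by Kac's formula E[T_13] = 1/π_13 = 189.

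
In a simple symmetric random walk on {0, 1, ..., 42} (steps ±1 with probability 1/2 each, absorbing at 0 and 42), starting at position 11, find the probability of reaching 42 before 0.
P(hit 42 before 0) = 11/42

Let u_k = P(hit 42 before 0 | start at k). Then u_0 = 0, u_42 = 1, and u_k = u_{k-1}/2 + u_{k+1}/2 for 1 ≤ k ≤ 41. This harmonic recurrence is solved by u_k = k/42, giving u_11 = 11/42.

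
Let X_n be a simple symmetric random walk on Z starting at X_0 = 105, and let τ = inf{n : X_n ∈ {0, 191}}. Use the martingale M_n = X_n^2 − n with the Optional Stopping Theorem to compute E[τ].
E[τ] = 9030

M_n = X_n^2 − n is a martingale (since E[X_{n+1}^2 | F_n] = X_n^2 + 1). By OST (τ has finite mean in a bounded region), E[M_τ] = E[M_0] = X_0^2 − 0 = 105^2 = 11025. Also E[M_τ] = E[X_τ^2] − E[τ]. The walk exits at 0 or 191, with P(hit 191 first) = 105/191, so E[X_τ^2] = 191^2 · 105/191 + 0 = 20055. Thus E[τ] = E[X_τ^2] − E[M_τ] = 20055 − 11025 = 9030 = 105(191 − 105) = 9030.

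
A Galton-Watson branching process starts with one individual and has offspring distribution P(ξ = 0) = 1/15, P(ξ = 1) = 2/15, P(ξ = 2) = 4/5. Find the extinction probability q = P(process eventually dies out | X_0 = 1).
q = 1/12

The pgf is f(s) = 1/15 + 2/15·s + 4/5·s². The extinction probability q is the smallest fixed point of f in [0, 1]. Setting s = f(s):
  4/5·s² + (2/15 − 1)·s + 1/15 = 0
  4/5·s² − (1/15 + 4/5)·s + 1/15 = 0
which factors as (s − 1)·(4/5·s − 1/15) = 0, giving roots s = 1 and s = (1/15)/(4/5) = 1/12.
Mean offspring μ = 2/15 + 2·4/5 = 26/15 > 1 (supercritical), so q < 1. The extinction probability is the smaller root: q = (1/15)/(4/5) = 1/12.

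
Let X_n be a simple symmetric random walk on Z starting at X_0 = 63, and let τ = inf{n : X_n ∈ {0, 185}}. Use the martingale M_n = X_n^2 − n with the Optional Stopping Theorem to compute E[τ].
E[τ] = 7686

M_n = X_n^2 − n is a martingale (since E[X_{n+1}^2 | F_n] = X_n^2 + 1). By OST (τ has finite mean in a bounded region), E[M_τ] = E[M_0] = X_0^2 − 0 = 63^2 = 3969. Also E[M_τ] = E[X_τ^2] − E[τ]. The walk exits at 0 or 185, with P(hit 185 first) = 63/185, so E[X_τ^2] = 185^2 · 63/185 + 0 = 11655. Thus E[τ] = E[X_τ^2] − E[M_τ] = 11655 − 3969 = 7686 = 63(185 − 63) = 7686.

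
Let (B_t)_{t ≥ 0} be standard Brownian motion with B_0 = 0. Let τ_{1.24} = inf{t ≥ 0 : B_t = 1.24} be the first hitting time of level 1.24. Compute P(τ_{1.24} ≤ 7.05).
P(τ_{1.24} ≤ 7.05) = 2(1 − Φ(1.24/√7.05)) = 2(1 − Φ(0.4670)) ≈ 0.6405

By the reflection principle for standard BM, P(τ_b ≤ t) = 2 · P(B_t ≥ b). Since B_t ~ N(0, t), P(B_t ≥ 1.24) = 1 − Φ(1.24/√t) = 1 − Φ(1.24/√7.05) = 1 − Φ(0.4670) ≈ 0.32025. Doubling: P(τ_{1.24} ≤ 7.05) ≈ 2 · 0.32025 = 0.64050 ≈ 0.6405.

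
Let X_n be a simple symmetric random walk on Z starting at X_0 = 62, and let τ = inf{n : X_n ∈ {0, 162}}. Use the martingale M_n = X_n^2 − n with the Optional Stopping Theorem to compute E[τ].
E[τ] = 6200

M_n = X_n^2 − n is a martingale (since E[X_{n+1}^2 | F_n] = X_n^2 + 1). By OST (τ has finite mean in a bounded region), E[M_τ] = E[M_0] = X_0^2 − 0 = 62^2 = 3844. Also E[M_τ] = E[X_τ^2] − E[τ]. The walk exits at 0 or 162, with P(hit 162 first) = 62/162, so E[X_τ^2] = 162^2 · 62/162 + 0 = 10044. Thus E[τ] = E[X_τ^2] − E[M_τ] = 10044 − 3844 = 6200 = 62(162 − 62) = 6200.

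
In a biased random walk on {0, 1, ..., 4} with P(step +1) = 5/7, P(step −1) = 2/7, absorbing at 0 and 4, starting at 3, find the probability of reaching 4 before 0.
P(hit 4 before 0) = (1 − (2/5)^3) / (1 − (2/5)^4) = 195/203

Let u_k denote P(reach 4 before 0 | start at k). Boundary: u_0 = 0, u_4 = 1. Recurrence: u_k = 5/7·u_{k+1} + 2/7·u_{k-1} for 1 ≤ k ≤ 3. Try u_k = A + B·r^k with r = q/p = (2/7)/(5/7) = 2/5. Substitution satisfies the recurrence; boundary conditions give:
  u_k = (1 − r^k) / (1 − r^N) = (1 − (2/5)^3) / (1 − (2/5)^4) = 195/203.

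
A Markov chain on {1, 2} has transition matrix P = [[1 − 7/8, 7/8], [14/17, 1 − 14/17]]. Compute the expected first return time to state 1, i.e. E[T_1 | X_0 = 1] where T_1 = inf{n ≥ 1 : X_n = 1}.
E[T_1 | X_0 = 1] = 1/π_1 = 33/16

For an irreducible recurrent Markov chain with stationary distribution π, E[T_i | X_0 = i] = 1/π_i (Kac's formula). Here π_1 = (14/17)/(7/8 + 14/17) = (14/17)/(231/136) = 16/33, so E[T_1 | X_0 = 1] = 1/π_1 = (7/8 + 14/17)/(14/17) = (231/136)/(14/17) = 33/16.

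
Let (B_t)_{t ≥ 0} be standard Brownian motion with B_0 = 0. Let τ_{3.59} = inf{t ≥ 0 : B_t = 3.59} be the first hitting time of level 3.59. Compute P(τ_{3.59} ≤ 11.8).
P(τ_{3.59} ≤ 11.8) = 2(1 − Φ(3.59/√11.8)) = 2(1 − Φ(1.0451)) ≈ 0.2960

By the reflection principle for standard BM, P(τ_b ≤ t) = 2 · P(B_t ≥ b). Since B_t ~ N(0, t), P(B_t ≥ 3.59) = 1 − Φ(3.59/√t) = 1 − Φ(3.59/√11.8) = 1 − Φ(1.0451) ≈ 0.14799. Doubling: P(τ_{3.59} ≤ 11.8) ≈ 2 · 0.14799 = 0.29598 ≈ 0.2960.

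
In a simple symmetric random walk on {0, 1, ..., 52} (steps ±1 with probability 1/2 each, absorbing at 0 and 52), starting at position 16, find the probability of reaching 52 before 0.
P(hit 52 before 0) = 16/52 = 4/13

Let u_k = P(hit 52 before 0 | start at k). Then u_0 = 0, u_52 = 1, and u_k = u_{k-1}/2 + u_{k+1}/2 for 1 ≤ k ≤ 51. This harmonic recurrence is solved by u_k = k/52, giving u_16 = 16/52 = 4/13.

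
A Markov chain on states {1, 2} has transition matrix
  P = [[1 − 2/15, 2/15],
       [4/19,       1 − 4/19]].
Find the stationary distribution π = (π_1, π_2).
π_1 = 30/49, π_2 = 19/49

Solve πP = π with π_1 + π_2 = 1. From πP = π: π_1 · (1 − 2/15) + π_2 · 4/19 = π_1 ⇒ π_2 · 4/19 = π_1 · 2/15 ⇒ π_2/π_1 = (2/15)/(4/19) = 19/30. Together with π_1 + π_2 = 1:
  π_1 = (4/19)/(2/15 + 4/19) = (4/19)/(98/285) = 30/49,
  π_2 = (2/15)/(2/15 + 4/19) = (2/15)/(98/285) = 19/49.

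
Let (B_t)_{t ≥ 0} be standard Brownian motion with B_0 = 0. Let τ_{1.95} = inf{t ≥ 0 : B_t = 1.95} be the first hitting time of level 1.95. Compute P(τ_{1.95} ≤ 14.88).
P(τ_{1.95} ≤ 14.88) = 2(1 − Φ(1.95/√14.88)) = 2(1 − Φ(0.5055)) ≈ 0.6132

By the reflection principle for standard BM, P(τ_b ≤ t) = 2 · P(B_t ≥ b). Since B_t ~ N(0, t), P(B_t ≥ 1.95) = 1 − Φ(1.95/√t) = 1 − Φ(1.95/√14.88) = 1 − Φ(0.5055) ≈ 0.30660. Doubling: P(τ_{1.95} ≤ 14.88) ≈ 2 · 0.30660 = 0.61320 ≈ 0.6132.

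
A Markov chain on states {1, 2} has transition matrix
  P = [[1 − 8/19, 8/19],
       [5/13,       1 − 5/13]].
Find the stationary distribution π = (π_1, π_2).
π_1 = 95/199, π_2 = 104/199

Solve πP = π with π_1 + π_2 = 1. From πP = π: π_1 · (1 − 8/19) + π_2 · 5/13 = π_1 ⇒ π_2 · 5/13 = π_1 · 8/19 ⇒ π_2/π_1 = (8/19)/(5/13) = 104/95. Together with π_1 + π_2 = 1:
  π_1 = (5/13)/(8/19 + 5/13) = (5/13)/(199/247) = 95/199,
  π_2 = (8/19)/(8/19 + 5/13) = (8/19)/(199/247) = 104/199.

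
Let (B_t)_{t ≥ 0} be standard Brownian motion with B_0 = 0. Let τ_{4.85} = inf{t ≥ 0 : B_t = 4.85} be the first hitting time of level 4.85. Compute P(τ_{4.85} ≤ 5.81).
P(τ_{4.85} ≤ 5.81) = 2(1 − Φ(4.85/√5.81)) = 2(1 − Φ(2.0121)) ≈ 0.0442

By the reflection principle for standard BM, P(τ_b ≤ t) = 2 · P(B_t ≥ b). Since B_t ~ N(0, t), P(B_t ≥ 4.85) = 1 − Φ(4.85/√t) = 1 − Φ(4.85/√5.81) = 1 − Φ(2.0121) ≈ 0.02210. Doubling: P(τ_{4.85} ≤ 5.81) ≈ 2 · 0.02210 = 0.04420 ≈ 0.0442.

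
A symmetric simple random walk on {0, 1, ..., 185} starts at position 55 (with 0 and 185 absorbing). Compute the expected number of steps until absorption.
E[τ | X_0 = 55] = 7150

Let v_k = E[τ | X_0 = k]. Boundary: v_0 = v_185 = 0. Recurrence: v_k = 1 + (v_{k-1} + v_{k+1})/2 for 1 ≤ k ≤ 184. The particular solution to v_k − (v_{k-1} + v_{k+1})/2 = 1 is v_k = −k^2. Adding homogeneous solution A + B k and matching boundaries gives v_k = k (185 − k). Substituting k = 55: v_55 = 55 · 130 = 7150.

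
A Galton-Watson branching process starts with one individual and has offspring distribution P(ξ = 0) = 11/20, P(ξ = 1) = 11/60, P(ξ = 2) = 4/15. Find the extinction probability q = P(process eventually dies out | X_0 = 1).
q = 1

Mean offspring μ = 0·11/20 + 1·11/60 + 2·4/15 = 43/60 ≤ 1. For μ ≤ 1 with offspring not concentrated at 1, the Galton-Watson process goes extinct almost surely, so q = 1.
(Algebraic check: The pgf is f(s) = 11/20 + 11/60·s + 4/15·s². The extinction probability q is the smallest fixed point of f in [0, 1]. Setting s = f(s):
  4/15·s² + (11/60 − 1)·s + 11/20 = 0
  4/15·s² − (11/20 + 4/15)·s + 11/20 = 0
which factors as (s − 1)·(4/15·s − 11/20) = 0, giving roots s = 1 and s = (11/20)/(4/15) = 33/16. Since 33/16 ≥ 1, the smallest root in [0, 1] is s = 1.)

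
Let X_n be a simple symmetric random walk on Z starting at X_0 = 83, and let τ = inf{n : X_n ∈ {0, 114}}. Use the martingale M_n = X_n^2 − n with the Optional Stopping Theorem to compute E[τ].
E[τ] = 2573

M_n = X_n^2 − n is a martingale (since E[X_{n+1}^2 | F_n] = X_n^2 + 1). By OST (τ has finite mean in a bounded region), E[M_τ] = E[M_0] = X_0^2 − 0 = 83^2 = 6889. Also E[M_τ] = E[X_τ^2] − E[τ]. The walk exits at 0 or 114, with P(hit 114 first) = 83/114, so E[X_τ^2] = 114^2 · 83/114 + 0 = 9462. Thus E[τ] = E[X_τ^2] − E[M_τ] = 9462 − 6889 = 2573 = 83(114 − 83) = 2573.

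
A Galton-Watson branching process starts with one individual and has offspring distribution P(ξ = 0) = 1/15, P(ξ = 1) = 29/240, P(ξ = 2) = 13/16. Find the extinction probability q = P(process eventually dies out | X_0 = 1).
q = 16/195

The pgf is f(s) = 1/15 + 29/240·s + 13/16·s². The extinction probability q is the smallest fixed point of f in [0, 1]. Setting s = f(s):
  13/16·s² + (29/240 − 1)·s + 1/15 = 0
  13/16·s² − (1/15 + 13/16)·s + 1/15 = 0
which factors as (s − 1)·(13/16·s − 1/15) = 0, giving roots s = 1 and s = (1/15)/(13/16) = 16/195.
Mean offspring μ = 29/240 + 2·13/16 = 419/240 > 1 (supercritical), so q < 1. The extinction probability is the smaller root: q = (1/15)/(13/16) = 16/195.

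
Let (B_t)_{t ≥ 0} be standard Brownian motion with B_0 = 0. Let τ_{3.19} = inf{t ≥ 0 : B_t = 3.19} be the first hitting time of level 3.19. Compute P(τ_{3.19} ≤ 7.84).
P(τ_{3.19} ≤ 7.84) = 2(1 − Φ(3.19/√7.84)) = 2(1 − Φ(1.1393)) ≈ 0.2546

By the reflection principle for standard BM, P(τ_b ≤ t) = 2 · P(B_t ≥ b). Since B_t ~ N(0, t), P(B_t ≥ 3.19) = 1 − Φ(3.19/√t) = 1 − Φ(3.19/√7.84) = 1 − Φ(1.1393) ≈ 0.12729. Doubling: P(τ_{3.19} ≤ 7.84) ≈ 2 · 0.12729 = 0.25458 ≈ 0.2546.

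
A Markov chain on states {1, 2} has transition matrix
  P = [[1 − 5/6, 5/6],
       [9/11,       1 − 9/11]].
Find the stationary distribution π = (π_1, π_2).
π_1 = 54/109, π_2 = 55/109

Solve πP = π with π_1 + π_2 = 1. From πP = π: π_1 · (1 − 5/6) + π_2 · 9/11 = π_1 ⇒ π_2 · 9/11 = π_1 · 5/6 ⇒ π_2/π_1 = (5/6)/(9/11) = 55/54. Together with π_1 + π_2 = 1:
  π_1 = (9/11)/(5/6 + 9/11) = (9/11)/(109/66) = 54/109,
  π_2 = (5/6)/(5/6 + 9/11) = (5/6)/(109/66) = 55/109.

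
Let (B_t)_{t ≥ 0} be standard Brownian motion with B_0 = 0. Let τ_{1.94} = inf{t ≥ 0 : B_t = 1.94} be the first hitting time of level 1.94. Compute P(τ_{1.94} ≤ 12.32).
P(τ_{1.94} ≤ 12.32) = 2(1 − Φ(1.94/√12.32)) = 2(1 − Φ(0.5527)) ≈ 0.5805

By the reflection principle for standard BM, P(τ_b ≤ t) = 2 · P(B_t ≥ b). Since B_t ~ N(0, t), P(B_t ≥ 1.94) = 1 − Φ(1.94/√t) = 1 − Φ(1.94/√12.32) = 1 − Φ(0.5527) ≈ 0.29023. Doubling: P(τ_{1.94} ≤ 12.32) ≈ 2 · 0.29023 = 0.58046 ≈ 0.5805.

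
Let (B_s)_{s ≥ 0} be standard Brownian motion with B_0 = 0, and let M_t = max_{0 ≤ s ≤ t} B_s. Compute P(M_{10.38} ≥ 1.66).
P(M_{10.38} ≥ 1.66) = 2·P(B_{10.38} ≥ 1.66) = 2(1 − Φ(1.66/√10.38)) ≈ 0.6064

By the reflection principle for Brownian motion, P(M_t ≥ a) = 2 · P(B_t ≥ a) for a ≥ 0. Since B_t ~ N(0, t), P(B_t ≥ 1.66) = 1 − Φ(1.66/√t) = 1 − Φ(1.66/√10.38) = 1 − Φ(0.5152). So
  P(M_{10.38} ≥ 1.66) = 2(1 − Φ(0.5152)) ≈ 0.6064.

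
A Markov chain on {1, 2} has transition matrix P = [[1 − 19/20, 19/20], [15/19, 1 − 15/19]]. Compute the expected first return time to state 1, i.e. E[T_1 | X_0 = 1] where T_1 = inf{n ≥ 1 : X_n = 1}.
E[T_1 | X_0 = 1] = 1/π_1 = 661/300

For an irreducible recurrent Markov chain with stationary distribution π, E[T_i | X_0 = i] = 1/π_i (Kac's formula). Here π_1 = (15/19)/(19/20 + 15/19) = (15/19)/(661/380) = 300/661, so E[T_1 | X_0 = 1] = 1/π_1 = (19/20 + 15/19)/(15/19) = (661/380)/(15/19) = 661/300.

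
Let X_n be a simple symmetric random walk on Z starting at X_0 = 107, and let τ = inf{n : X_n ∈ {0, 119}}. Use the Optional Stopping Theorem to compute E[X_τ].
E[X_τ] = 107

X_n is a martingale and τ is a bounded-mean stopping time (indeed τ is finite a.s. with bounded expectation since the walk is in a bounded region). By the OST, E[X_τ] = E[X_0] = 107. Equivalently: E[X_τ] = 119 · P(hit 119 first) + 0 · P(hit 0 first) = 119 · (107/119) = 107.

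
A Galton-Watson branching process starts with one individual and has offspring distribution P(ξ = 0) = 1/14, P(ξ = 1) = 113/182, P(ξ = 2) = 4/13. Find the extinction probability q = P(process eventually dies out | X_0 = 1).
q = 13/56

The pgf is f(s) = 1/14 + 113/182·s + 4/13·s². The extinction probability q is the smallest fixed point of f in [0, 1]. Setting s = f(s):
  4/13·s² + (113/182 − 1)·s + 1/14 = 0
  4/13·s² − (1/14 + 4/13)·s + 1/14 = 0
which factors as (s − 1)·(4/13·s − 1/14) = 0, giving roots s = 1 and s = (1/14)/(4/13) = 13/56.
Mean offspring μ = 113/182 + 2·4/13 = 225/182 > 1 (supercritical), so q < 1. The extinction probability is the smaller root: q = (1/14)/(4/13) = 13/56.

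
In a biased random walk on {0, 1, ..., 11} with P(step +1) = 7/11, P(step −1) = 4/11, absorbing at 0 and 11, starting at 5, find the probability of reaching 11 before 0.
P(hit 11 before 0) = (1 − (4/7)^5) / (1 − (4/7)^11) = 618951389/657710813

Let u_k denote P(reach 11 before 0 | start at k). Boundary: u_0 = 0, u_11 = 1. Recurrence: u_k = 7/11·u_{k+1} + 4/11·u_{k-1} for 1 ≤ k ≤ 10. Try u_k = A + B·r^k with r = q/p = (4/11)/(7/11) = 4/7. Substitution satisfies the recurrence; boundary conditions give:
  u_k = (1 − r^k) / (1 − r^N) = (1 − (4/7)^5) / (1 − (4/7)^11) = 618951389/657710813.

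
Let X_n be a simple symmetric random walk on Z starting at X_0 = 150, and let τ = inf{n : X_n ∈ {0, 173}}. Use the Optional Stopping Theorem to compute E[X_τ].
E[X_τ] = 150

X_n is a martingale and τ is a bounded-mean stopping time (indeed τ is finite a.s. with bounded expectation since the walk is in a bounded region). By the OST, E[X_τ] = E[X_0] = 150. Equivalently: E[X_τ] = 173 · P(hit 173 first) + 0 · P(hit 0 first) = 173 · (150/173) = 150.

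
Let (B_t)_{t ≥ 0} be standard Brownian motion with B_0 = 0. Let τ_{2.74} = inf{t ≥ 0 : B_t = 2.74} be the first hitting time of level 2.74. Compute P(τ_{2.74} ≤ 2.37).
P(τ_{2.74} ≤ 2.37) = 2(1 − Φ(2.74/√2.37)) = 2(1 − Φ(1.7798)) ≈ 0.0751

By the reflection principle for standard BM, P(τ_b ≤ t) = 2 · P(B_t ≥ b). Since B_t ~ N(0, t), P(B_t ≥ 2.74) = 1 − Φ(2.74/√t) = 1 − Φ(2.74/√2.37) = 1 − Φ(1.7798) ≈ 0.03755. Doubling: P(τ_{2.74} ≤ 2.37) ≈ 2 · 0.03755 = 0.07510 ≈ 0.0751.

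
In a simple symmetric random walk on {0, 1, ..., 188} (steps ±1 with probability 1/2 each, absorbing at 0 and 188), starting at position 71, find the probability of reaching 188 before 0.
P(hit 188 before 0) = 71/188

Let u_k = P(hit 188 before 0 | start at k). Then u_0 = 0, u_188 = 1, and u_k = u_{k-1}/2 + u_{k+1}/2 for 1 ≤ k ≤ 187. This harmonic recurrence is solved by u_k = k/188, giving u_71 = 71/188.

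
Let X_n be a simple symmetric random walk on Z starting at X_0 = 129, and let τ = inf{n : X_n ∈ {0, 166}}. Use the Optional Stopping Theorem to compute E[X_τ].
E[X_τ] = 129

X_n is a martingale and τ is a bounded-mean stopping time (indeed τ is finite a.s. with bounded expectation since the walk is in a bounded region). By the OST, E[X_τ] = E[X_0] = 129. Equivalently: E[X_τ] = 166 · P(hit 166 first) + 0 · P(hit 0 first) = 166 · (129/166) = 129.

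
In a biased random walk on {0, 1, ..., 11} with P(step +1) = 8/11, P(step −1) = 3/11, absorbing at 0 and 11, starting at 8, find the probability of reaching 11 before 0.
P(hit 11 before 0) = (1 − (3/8)^8) / (1 − (3/8)^11) = 1717315072/1717951489

Let u_k denote P(reach 11 before 0 | start at k). Boundary: u_0 = 0, u_11 = 1. Recurrence: u_k = 8/11·u_{k+1} + 3/11·u_{k-1} for 1 ≤ k ≤ 10. Try u_k = A + B·r^k with r = q/p = (3/11)/(8/11) = 3/8. Substitution satisfies the recurrence; boundary conditions give:
  u_k = (1 − r^k) / (1 − r^N) = (1 − (3/8)^8) / (1 − (3/8)^11) = 1717315072/1717951489.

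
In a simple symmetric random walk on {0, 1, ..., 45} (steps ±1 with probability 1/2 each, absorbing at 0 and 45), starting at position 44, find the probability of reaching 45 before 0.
P(hit 45 before 0) = 44/45

Let u_k = P(hit 45 before 0 | start at k). Then u_0 = 0, u_45 = 1, and u_k = u_{k-1}/2 + u_{k+1}/2 for 1 ≤ k ≤ 44. This harmonic recurrence is solved by u_k = k/45, giving u_44 = 44/45.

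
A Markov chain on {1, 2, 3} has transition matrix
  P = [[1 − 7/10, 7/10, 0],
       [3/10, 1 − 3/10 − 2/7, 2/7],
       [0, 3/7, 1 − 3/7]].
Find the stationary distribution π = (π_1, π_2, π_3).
π = (9/44, 21/44, 7/22)

This is a birth-death chain on three states, which satisfies detailed balance: π_1 · P_{12} = π_2 · P_{21} and π_2 · P_{23} = π_3 · P_{32}.
From π_1 · 7/10 = π_2 · 3/10: π_2/π_1 = (7/10)/(3/10) = 7/3.
From π_2 · 2/7 = π_3 · 3/7: π_3/π_2 = (2/7)/(3/7) = 2/3.
Take π_1 proportional to 1; then unnormalized π = (1, 7/3, 14/9). Normalize by dividing by the sum 44/9:
  π = (9/44, 21/44, 7/22).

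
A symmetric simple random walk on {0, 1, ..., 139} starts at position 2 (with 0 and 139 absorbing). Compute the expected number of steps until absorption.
E[τ | X_0 = 2] = 274

Let v_k = E[τ | X_0 = k]. Boundary: v_0 = v_139 = 0. Recurrence: v_k = 1 + (v_{k-1} + v_{k+1})/2 for 1 ≤ k ≤ 138. The particular solution to v_k − (v_{k-1} + v_{k+1})/2 = 1 is v_k = −k^2. Adding homogeneous solution A + B k and matching boundaries gives v_k = k (139 − k). Substituting k = 2: v_2 = 2 · 137 = 274.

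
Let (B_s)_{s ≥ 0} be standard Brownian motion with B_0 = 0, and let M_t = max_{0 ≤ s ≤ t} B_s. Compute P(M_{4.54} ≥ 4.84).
P(M_{4.54} ≥ 4.84) = 2·P(B_{4.54} ≥ 4.84) = 2(1 − Φ(4.84/√4.54)) ≈ 0.0231

By the reflection principle for Brownian motion, P(M_t ≥ a) = 2 · P(B_t ≥ a) for a ≥ 0. Since B_t ~ N(0, t), P(B_t ≥ 4.84) = 1 − Φ(4.84/√t) = 1 − Φ(4.84/√4.54) = 1 − Φ(2.2715). So
  P(M_{4.54} ≥ 4.84) = 2(1 − Φ(2.2715)) ≈ 0.0231.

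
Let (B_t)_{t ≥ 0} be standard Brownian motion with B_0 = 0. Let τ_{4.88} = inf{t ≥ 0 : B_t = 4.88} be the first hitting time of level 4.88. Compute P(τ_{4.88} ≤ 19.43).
P(τ_{4.88} ≤ 19.43) = 2(1 − Φ(4.88/√19.43)) = 2(1 − Φ(1.1071)) ≈ 0.2683

By the reflection principle for standard BM, P(τ_b ≤ t) = 2 · P(B_t ≥ b). Since B_t ~ N(0, t), P(B_t ≥ 4.88) = 1 − Φ(4.88/√t) = 1 − Φ(4.88/√19.43) = 1 − Φ(1.1071) ≈ 0.13413. Doubling: P(τ_{4.88} ≤ 19.43) ≈ 2 · 0.13413 = 0.26826 ≈ 0.2683.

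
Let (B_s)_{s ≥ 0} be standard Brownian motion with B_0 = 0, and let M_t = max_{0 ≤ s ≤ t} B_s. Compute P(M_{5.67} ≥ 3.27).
P(M_{5.67} ≥ 3.27) = 2·P(B_{5.67} ≥ 3.27) = 2(1 − Φ(3.27/√5.67)) ≈ 0.1697

By the reflection principle for Brownian motion, P(M_t ≥ a) = 2 · P(B_t ≥ a) for a ≥ 0. Since B_t ~ N(0, t), P(B_t ≥ 3.27) = 1 − Φ(3.27/√t) = 1 − Φ(3.27/√5.67) = 1 − Φ(1.3733). So
  P(M_{5.67} ≥ 3.27) = 2(1 − Φ(1.3733)) ≈ 0.1697.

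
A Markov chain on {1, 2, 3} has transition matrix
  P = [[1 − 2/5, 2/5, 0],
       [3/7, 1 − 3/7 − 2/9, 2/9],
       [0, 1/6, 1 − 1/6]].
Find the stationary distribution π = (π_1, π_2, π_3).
π = (45/143, 42/143, 56/143)

This is a birth-death chain on three states, which satisfies detailed balance: π_1 · P_{12} = π_2 · P_{21} and π_2 · P_{23} = π_3 · P_{32}.
From π_1 · 2/5 = π_2 · 3/7: π_2/π_1 = (2/5)/(3/7) = 14/15.
From π_2 · 2/9 = π_3 · 1/6: π_3/π_2 = (2/9)/(1/6) = 4/3.
Take π_1 proportional to 1; then unnormalized π = (1, 14/15, 56/45). Normalize by dividing by the sum 143/45:
  π = (45/143, 42/143, 56/143).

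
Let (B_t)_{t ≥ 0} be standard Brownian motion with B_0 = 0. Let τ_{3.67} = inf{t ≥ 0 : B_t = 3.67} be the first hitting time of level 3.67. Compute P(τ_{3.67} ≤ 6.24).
P(τ_{3.67} ≤ 6.24) = 2(1 − Φ(3.67/√6.24)) = 2(1 − Φ(1.4692)) ≈ 0.1418

By the reflection principle for standard BM, P(τ_b ≤ t) = 2 · P(B_t ≥ b). Since B_t ~ N(0, t), P(B_t ≥ 3.67) = 1 − Φ(3.67/√t) = 1 − Φ(3.67/√6.24) = 1 − Φ(1.4692) ≈ 0.07089. Doubling: P(τ_{3.67} ≤ 6.24) ≈ 2 · 0.07089 = 0.14178 ≈ 0.1418.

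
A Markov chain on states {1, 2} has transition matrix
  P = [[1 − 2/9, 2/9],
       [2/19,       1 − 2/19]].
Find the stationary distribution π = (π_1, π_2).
π_1 = 9/28, π_2 = 19/28

Solve πP = π with π_1 + π_2 = 1. From πP = π: π_1 · (1 − 2/9) + π_2 · 2/19 = π_1 ⇒ π_2 · 2/19 = π_1 · 2/9 ⇒ π_2/π_1 = (2/9)/(2/19) = 19/9. Together with π_1 + π_2 = 1:
  π_1 = (2/19)/(2/9 + 2/19) = (2/19)/(56/171) = 9/28,
  π_2 = (2/9)/(2/9 + 2/19) = (2/9)/(56/171) = 19/28.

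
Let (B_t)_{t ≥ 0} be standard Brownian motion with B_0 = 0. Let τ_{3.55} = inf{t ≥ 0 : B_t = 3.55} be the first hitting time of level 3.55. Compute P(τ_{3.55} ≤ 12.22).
P(τ_{3.55} ≤ 12.22) = 2(1 − Φ(3.55/√12.22)) = 2(1 − Φ(1.0155)) ≈ 0.3099

By the reflection principle for standard BM, P(τ_b ≤ t) = 2 · P(B_t ≥ b). Since B_t ~ N(0, t), P(B_t ≥ 3.55) = 1 − Φ(3.55/√t) = 1 − Φ(3.55/√12.22) = 1 − Φ(1.0155) ≈ 0.15493. Doubling: P(τ_{3.55} ≤ 12.22) ≈ 2 · 0.15493 = 0.30986 ≈ 0.3099.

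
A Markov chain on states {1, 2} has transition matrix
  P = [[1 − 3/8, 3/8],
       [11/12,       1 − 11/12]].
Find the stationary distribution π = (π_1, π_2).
π_1 = 22/31, π_2 = 9/31

Solve πP = π with π_1 + π_2 = 1. From πP = π: π_1 · (1 − 3/8) + π_2 · 11/12 = π_1 ⇒ π_2 · 11/12 = π_1 · 3/8 ⇒ π_2/π_1 = (3/8)/(11/12) = 9/22. Together with π_1 + π_2 = 1:
  π_1 = (11/12)/(3/8 + 11/12) = (11/12)/(31/24) = 22/31,
  π_2 = (3/8)/(3/8 + 11/12) = (3/8)/(31/24) = 9/31.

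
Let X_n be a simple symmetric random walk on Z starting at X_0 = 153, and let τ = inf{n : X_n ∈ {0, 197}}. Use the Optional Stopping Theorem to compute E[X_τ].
E[X_τ] = 153

X_n is a martingale and τ is a bounded-mean stopping time (indeed τ is finite a.s. with bounded expectation since the walk is in a bounded region). By the OST, E[X_τ] = E[X_0] = 153. Equivalently: E[X_τ] = 197 · P(hit 197 first) + 0 · P(hit 0 first) = 197 · (153/197) = 153.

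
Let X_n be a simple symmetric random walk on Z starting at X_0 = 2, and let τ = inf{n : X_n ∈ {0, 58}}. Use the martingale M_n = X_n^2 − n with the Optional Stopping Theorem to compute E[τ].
E[τ] = 112

M_n = X_n^2 − n is a martingale (since E[X_{n+1}^2 | F_n] = X_n^2 + 1). By OST (τ has finite mean in a bounded region), E[M_τ] = E[M_0] = X_0^2 − 0 = 2^2 = 4. Also E[M_τ] = E[X_τ^2] − E[τ]. The walk exits at 0 or 58, with P(hit 58 first) = 2/58, so E[X_τ^2] = 58^2 · 2/58 + 0 = 116. Thus E[τ] = E[X_τ^2] − E[M_τ] = 116 − 4 = 112 = 2(58 − 2) = 112.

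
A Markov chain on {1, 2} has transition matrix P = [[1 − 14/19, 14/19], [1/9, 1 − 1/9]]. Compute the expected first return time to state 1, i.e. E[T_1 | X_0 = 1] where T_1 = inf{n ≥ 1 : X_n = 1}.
E[T_1 | X_0 = 1] = 1/π_1 = 145/19

For an irreducible recurrent Markov chain with stationary distribution π, E[T_i | X_0 = i] = 1/π_i (Kac's formula). Here π_1 = (1/9)/(14/19 + 1/9) = (1/9)/(145/171) = 19/145, so E[T_1 | X_0 = 1] = 1/π_1 = (14/19 + 1/9)/(1/9) = (145/171)/(1/9) = 145/19.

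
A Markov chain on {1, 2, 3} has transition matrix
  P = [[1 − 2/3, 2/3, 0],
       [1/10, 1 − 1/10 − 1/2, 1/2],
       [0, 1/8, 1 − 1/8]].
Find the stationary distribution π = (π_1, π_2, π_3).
π = (3/103, 20/103, 80/103)

This is a birth-death chain on three states, which satisfies detailed balance: π_1 · P_{12} = π_2 · P_{21} and π_2 · P_{23} = π_3 · P_{32}.
From π_1 · 2/3 = π_2 · 1/10: π_2/π_1 = (2/3)/(1/10) = 20/3.
From π_2 · 1/2 = π_3 · 1/8: π_3/π_2 = (1/2)/(1/8) = 4.
Take π_1 proportional to 1; then unnormalized π = (1, 20/3, 80/3). Normalize by dividing by the sum 103/3:
  π = (3/103, 20/103, 80/103).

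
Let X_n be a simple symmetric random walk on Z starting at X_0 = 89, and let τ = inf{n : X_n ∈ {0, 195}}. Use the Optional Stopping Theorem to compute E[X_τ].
E[X_τ] = 89

X_n is a martingale and τ is a bounded-mean stopping time (indeed τ is finite a.s. with bounded expectation since the walk is in a bounded region). By the OST, E[X_τ] = E[X_0] = 89. Equivalently: E[X_τ] = 195 · P(hit 195 first) + 0 · P(hit 0 first) = 195 · (89/195) = 89.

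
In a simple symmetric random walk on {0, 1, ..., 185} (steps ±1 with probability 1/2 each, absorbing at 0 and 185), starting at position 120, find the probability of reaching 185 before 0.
P(hit 185 before 0) = 120/185 = 24/37

Let u_k = P(hit 185 before 0 | start at k). Then u_0 = 0, u_185 = 1, and u_k = u_{k-1}/2 + u_{k+1}/2 for 1 ≤ k ≤ 184. This harmonic recurrence is solved by u_k = k/185, giving u_120 = 120/185 = 24/37.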